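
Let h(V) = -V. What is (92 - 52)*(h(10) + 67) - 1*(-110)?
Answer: 2390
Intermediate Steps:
(92 - 52)*(h(10) + 67) - 1*(-110) = (92 - 52)*(-1*10 + 67) - 1*(-110) = 40*(-10 + 67) + 110 = 40*57 + 110 = 2280 + 110 = 2390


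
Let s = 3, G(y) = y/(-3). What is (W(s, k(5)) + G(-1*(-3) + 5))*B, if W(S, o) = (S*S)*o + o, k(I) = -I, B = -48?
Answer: 2528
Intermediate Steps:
G(y) = -y/3 (G(y) = y*(-⅓) = -y/3)
W(S, o) = o + o*S² (W(S, o) = S²*o + o = o*S² + o = o + o*S²)
(W(s, k(5)) + G(-1*(-3) + 5))*B = ((-1*5)*(1 + 3²) - (-1*(-3) + 5)/3)*(-48) = (-5*(1 + 9) - (3 + 5)/3)*(-48) = (-5*10 - ⅓*8)*(-48) = (-50 - 8/3)*(-48) = -158/3*(-48) = 2528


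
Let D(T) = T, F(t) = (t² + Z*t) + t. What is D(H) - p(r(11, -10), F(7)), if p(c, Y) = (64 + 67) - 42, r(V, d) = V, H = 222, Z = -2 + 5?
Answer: 133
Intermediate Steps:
Z = 3
F(t) = t² + 4*t (F(t) = (t² + 3*t) + t = t² + 4*t)
p(c, Y) = 89 (p(c, Y) = 131 - 42 = 89)
D(H) - p(r(11, -10), F(7)) = 222 - 1*89 = 222 - 89 = 133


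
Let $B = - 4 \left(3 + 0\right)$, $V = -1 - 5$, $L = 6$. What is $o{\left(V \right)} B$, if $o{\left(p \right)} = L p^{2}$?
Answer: $-2592$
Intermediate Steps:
$V = -6$
$o{\left(p \right)} = 6 p^{2}$
$B = -12$ ($B = \left(-4\right) 3 = -12$)
$o{\left(V \right)} B = 6 \left(-6\right)^{2} \left(-12\right) = 6 \cdot 36 \left(-12\right) = 216 \left(-12\right) = -2592$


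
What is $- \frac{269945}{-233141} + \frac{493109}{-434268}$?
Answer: $\frac{2264549891}{101245675788} \approx 0.022367$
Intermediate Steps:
$- \frac{269945}{-233141} + \frac{493109}{-434268} = \left(-269945\right) \left(- \frac{1}{233141}\right) + 493109 \left(- \frac{1}{434268}\right) = \frac{269945}{233141} - \frac{493109}{434268} = \frac{2264549891}{101245675788}$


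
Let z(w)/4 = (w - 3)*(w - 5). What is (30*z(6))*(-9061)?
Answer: -3261960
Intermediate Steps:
z(w) = 4*(-5 + w)*(-3 + w) (z(w) = 4*((w - 3)*(w - 5)) = 4*((-3 + w)*(-5 + w)) = 4*((-5 + w)*(-3 + w)) = 4*(-5 + w)*(-3 + w))
(30*z(6))*(-9061) = (30*(60 - 32*6 + 4*6**2))*(-9061) = (30*(60 - 192 + 4*36))*(-9061) = (30*(60 - 192 + 144))*(-9061) = (30*12)*(-9061) = 360*(-9061) = -3261960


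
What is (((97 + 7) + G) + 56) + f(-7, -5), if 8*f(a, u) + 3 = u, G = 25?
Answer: 184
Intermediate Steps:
f(a, u) = -3/8 + u/8
(((97 + 7) + G) + 56) + f(-7, -5) = (((97 + 7) + 25) + 56) + (-3/8 + (⅛)*(-5)) = ((104 + 25) + 56) + (-3/8 - 5/8) = (129 + 56) - 1 = 185 - 1 = 184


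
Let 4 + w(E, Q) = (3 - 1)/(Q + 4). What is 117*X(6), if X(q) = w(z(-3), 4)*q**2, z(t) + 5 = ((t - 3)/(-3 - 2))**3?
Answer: -15795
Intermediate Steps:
z(t) = -5 + (3/5 - t/5)**3 (z(t) = -5 + ((t - 3)/(-3 - 2))**3 = -5 + ((-3 + t)/(-5))**3 = -5 + ((-3 + t)*(-1/5))**3 = -5 + (3/5 - t/5)**3)
w(E, Q) = -4 + 2/(4 + Q) (w(E, Q) = -4 + (3 - 1)/(Q + 4) = -4 + 2/(4 + Q))
X(q) = -15*q**2/4 (X(q) = (2*(-7 - 2*4)/(4 + 4))*q**2 = (2*(-7 - 8)/8)*q**2 = (2*(1/8)*(-15))*q**2 = -15*q**2/4)
117*X(6) = 117*(-15/4*6**2) = 117*(-15/4*36) = 117*(-135) = -15795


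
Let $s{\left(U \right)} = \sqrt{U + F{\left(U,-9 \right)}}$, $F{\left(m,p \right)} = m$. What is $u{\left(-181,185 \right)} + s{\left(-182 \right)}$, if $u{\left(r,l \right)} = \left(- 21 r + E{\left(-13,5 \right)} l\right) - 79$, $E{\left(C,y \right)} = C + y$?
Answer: $2242 + 2 i \sqrt{91} \approx 2242.0 + 19.079 i$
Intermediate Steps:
$s{\left(U \right)} = \sqrt{2} \sqrt{U}$ ($s{\left(U \right)} = \sqrt{U + U} = \sqrt{2 U} = \sqrt{2} \sqrt{U}$)
$u{\left(r,l \right)} = -79 - 21 r - 8 l$ ($u{\left(r,l \right)} = \left(- 21 r + \left(-13 + 5\right) l\right) - 79 = \left(- 21 r - 8 l\right) - 79 = -79 - 21 r - 8 l$)
$u{\left(-181,185 \right)} + s{\left(-182 \right)} = \left(-79 - -3801 - 1480\right) + \sqrt{2} \sqrt{-182} = \left(-79 + 3801 - 1480\right) + \sqrt{2} i \sqrt{182} = 2242 + 2 i \sqrt{91}$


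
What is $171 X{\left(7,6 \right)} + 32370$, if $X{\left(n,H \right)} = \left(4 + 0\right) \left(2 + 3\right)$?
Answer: $35790$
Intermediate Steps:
$X{\left(n,H \right)} = 20$ ($X{\left(n,H \right)} = 4 \cdot 5 = 20$)
$171 X{\left(7,6 \right)} + 32370 = 171 \cdot 20 + 32370 = 3420 + 32370 = 35790$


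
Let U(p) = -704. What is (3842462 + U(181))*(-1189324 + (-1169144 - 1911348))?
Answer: -16403599776528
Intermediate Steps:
(3842462 + U(181))*(-1189324 + (-1169144 - 1911348)) = (3842462 - 704)*(-1189324 + (-1169144 - 1911348)) = 3841758*(-1189324 - 3080492) = 3841758*(-4269816) = -16403599776528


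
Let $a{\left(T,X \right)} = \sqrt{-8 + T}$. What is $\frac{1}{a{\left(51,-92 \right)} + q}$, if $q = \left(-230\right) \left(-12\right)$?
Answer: $\frac{2760}{7617557} - \frac{\sqrt{43}}{7617557} \approx 0.00036146$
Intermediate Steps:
$q = 2760$
$\frac{1}{a{\left(51,-92 \right)} + q} = \frac{1}{\sqrt{-8 + 51} + 2760} = \frac{1}{\sqrt{43} + 2760} = \frac{1}{2760 + \sqrt{43}}$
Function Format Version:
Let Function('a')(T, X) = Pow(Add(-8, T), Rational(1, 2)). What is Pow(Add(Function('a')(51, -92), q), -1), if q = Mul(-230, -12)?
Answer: Add(Rational(2760, 7617557), Mul(Rational(-1, 7617557), Pow(43, Rational(1, 2)))) ≈ 0.00036146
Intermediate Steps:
q = 2760
Pow(Add(Function('a')(51, -92), q), -1) = Pow(Add(Pow(Add(-8, 51), Rational(1, 2)), 2760), -1) = Pow(Add(Pow(43, Rational(1, 2)), 2760), -1) = Pow(Add(2760, Pow(43, Rational(1, 2))), -1)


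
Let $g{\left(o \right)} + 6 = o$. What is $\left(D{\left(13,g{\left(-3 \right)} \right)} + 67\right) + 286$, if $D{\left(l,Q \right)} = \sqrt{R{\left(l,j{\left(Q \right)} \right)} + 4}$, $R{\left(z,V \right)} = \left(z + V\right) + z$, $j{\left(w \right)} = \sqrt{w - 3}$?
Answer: $353 + \sqrt{30 + 2 i \sqrt{3}} \approx 358.49 + 0.3157 i$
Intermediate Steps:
$j{\left(w \right)} = \sqrt{-3 + w}$
$g{\left(o \right)} = -6 + o$
$R{\left(z,V \right)} = V + 2 z$ ($R{\left(z,V \right)} = \left(V + z\right) + z = V + 2 z$)
$D{\left(l,Q \right)} = \sqrt{4 + \sqrt{-3 + Q} + 2 l}$ ($D{\left(l,Q \right)} = \sqrt{\left(\sqrt{-3 + Q} + 2 l\right) + 4} = \sqrt{4 + \sqrt{-3 + Q} + 2 l}$)
$\left(D{\left(13,g{\left(-3 \right)} \right)} + 67\right) + 286 = \left(\sqrt{4 + \sqrt{-3 - 9} + 2 \cdot 13} + 67\right) + 286 = \left(\sqrt{4 + \sqrt{-3 - 9} + 26} + 67\right) + 286 = \left(\sqrt{4 + \sqrt{-12} + 26} + 67\right) + 286 = \left(\sqrt{4 + 2 i \sqrt{3} + 26} + 67\right) + 286 = \left(\sqrt{30 + 2 i \sqrt{3}} + 67\right) + 286 = \left(67 + \sqrt{30 + 2 i \sqrt{3}}\right) + 286 = 353 + \sqrt{30 + 2 i \sqrt{3}}$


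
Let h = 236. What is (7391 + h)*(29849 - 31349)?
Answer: -11440500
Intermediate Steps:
(7391 + h)*(29849 - 31349) = (7391 + 236)*(29849 - 31349) = 7627*(-1500) = -11440500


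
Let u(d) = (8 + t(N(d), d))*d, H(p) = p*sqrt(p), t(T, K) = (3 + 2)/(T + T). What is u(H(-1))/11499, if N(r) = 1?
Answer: -7*I/7666 ≈ -0.00091312*I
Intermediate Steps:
t(T, K) = 5/(2*T) (t(T, K) = 5/((2*T)) = 5*(1/(2*T)) = 5/(2*T))
H(p) = p**(3/2)
u(d) = 21*d/2 (u(d) = (8 + (5/2)/1)*d = (8 + (5/2)*1)*d = (8 + 5/2)*d = 21*d/2)
u(H(-1))/11499 = (21*(-1)**(3/2)/2)/11499 = (21*(-I)/2)*(1/11499) = -21*I/2*(1/11499) = -7*I/7666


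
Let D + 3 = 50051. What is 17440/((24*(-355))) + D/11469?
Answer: 628860/271433 ≈ 2.3168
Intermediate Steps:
D = 50048 (D = -3 + 50051 = 50048)
17440/((24*(-355))) + D/11469 = 17440/((24*(-355))) + 50048/11469 = 17440/(-8520) + 50048*(1/11469) = 17440*(-1/8520) + 50048/11469 = -436/213 + 50048/11469 = 628860/271433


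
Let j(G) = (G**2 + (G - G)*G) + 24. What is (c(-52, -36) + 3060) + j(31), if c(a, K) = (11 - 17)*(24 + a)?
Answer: 4213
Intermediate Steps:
c(a, K) = -144 - 6*a (c(a, K) = -6*(24 + a) = -144 - 6*a)
j(G) = 24 + G**2 (j(G) = (G**2 + 0*G) + 24 = (G**2 + 0) + 24 = G**2 + 24 = 24 + G**2)
(c(-52, -36) + 3060) + j(31) = ((-144 - 6*(-52)) + 3060) + (24 + 31**2) = ((-144 + 312) + 3060) + (24 + 961) = (168 + 3060) + 985 = 3228 + 985 = 4213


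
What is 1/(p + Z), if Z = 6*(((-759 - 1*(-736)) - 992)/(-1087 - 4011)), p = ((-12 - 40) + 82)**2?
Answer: 2549/2297145 ≈ 0.0011096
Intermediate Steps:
p = 900 (p = (-52 + 82)**2 = 30**2 = 900)
Z = 3045/2549 (Z = 6*(((-759 + 736) - 992)/(-5098)) = 6*((-23 - 992)*(-1/5098)) = 6*(-1015*(-1/5098)) = 6*(1015/5098) = 3045/2549 ≈ 1.1946)
1/(p + Z) = 1/(900 + 3045/2549) = 1/(2297145/2549) = 2549/2297145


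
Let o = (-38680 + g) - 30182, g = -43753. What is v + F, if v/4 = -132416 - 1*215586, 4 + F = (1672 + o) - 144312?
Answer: -1647267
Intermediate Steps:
o = -112615 (o = (-38680 - 43753) - 30182 = -82433 - 30182 = -112615)
F = -255259 (F = -4 + ((1672 - 112615) - 144312) = -4 + (-110943 - 144312) = -4 - 255255 = -255259)
v = -1392008 (v = 4*(-132416 - 1*215586) = 4*(-132416 - 215586) = 4*(-348002) = -1392008)
v + F = -1392008 - 255259 = -1647267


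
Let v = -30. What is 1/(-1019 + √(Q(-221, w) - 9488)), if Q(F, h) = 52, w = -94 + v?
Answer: -1019/1047797 - 2*I*√2359/1047797 ≈ -0.00097252 - 9.2708e-5*I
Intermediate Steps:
w = -124 (w = -94 - 30 = -124)
1/(-1019 + √(Q(-221, w) - 9488)) = 1/(-1019 + √(52 - 9488)) = 1/(-1019 + √(-9436)) = 1/(-1019 + 2*I*√2359)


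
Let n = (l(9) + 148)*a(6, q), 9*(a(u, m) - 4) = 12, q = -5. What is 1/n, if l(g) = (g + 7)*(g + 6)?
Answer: 3/6208 ≈ 0.00048325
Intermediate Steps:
a(u, m) = 16/3 (a(u, m) = 4 + (⅑)*12 = 4 + 4/3 = 16/3)
l(g) = (6 + g)*(7 + g) (l(g) = (7 + g)*(6 + g) = (6 + g)*(7 + g))
n = 6208/3 (n = ((42 + 9² + 13*9) + 148)*(16/3) = ((42 + 81 + 117) + 148)*(16/3) = (240 + 148)*(16/3) = 388*(16/3) = 6208/3 ≈ 2069.3)
1/n = 1/(6208/3) = 3/6208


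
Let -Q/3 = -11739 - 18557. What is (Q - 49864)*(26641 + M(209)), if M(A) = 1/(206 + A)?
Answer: 453562000384/415 ≈ 1.0929e+9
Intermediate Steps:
Q = 90888 (Q = -3*(-11739 - 18557) = -3*(-30296) = 90888)
(Q - 49864)*(26641 + M(209)) = (90888 - 49864)*(26641 + 1/(206 + 209)) = 41024*(26641 + 1/415) = 41024*(11056016/415) = 453562000384/415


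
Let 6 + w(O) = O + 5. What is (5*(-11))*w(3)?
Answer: -110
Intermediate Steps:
w(O) = -1 + O (w(O) = -6 + (O + 5) = -6 + (5 + O) = -1 + O)
(5*(-11))*w(3) = (5*(-11))*(-1 + 3) = -55*2 = -110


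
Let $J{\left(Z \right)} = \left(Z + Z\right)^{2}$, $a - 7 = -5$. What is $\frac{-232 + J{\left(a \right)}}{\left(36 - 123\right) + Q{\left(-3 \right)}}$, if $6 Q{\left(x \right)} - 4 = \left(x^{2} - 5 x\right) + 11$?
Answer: $\frac{432}{161} \approx 2.6832$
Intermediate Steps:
$a = 2$ ($a = 7 - 5 = 2$)
$Q{\left(x \right)} = \frac{5}{2} - \frac{5 x}{6} + \frac{x^{2}}{6}$ ($Q{\left(x \right)} = \frac{2}{3} + \frac{\left(x^{2} - 5 x\right) + 11}{6} = \frac{2}{3} + \frac{11 + x^{2} - 5 x}{6} = \frac{2}{3} + \left(\frac{11}{6} - \frac{5 x}{6} + \frac{x^{2}}{6}\right) = \frac{5}{2} - \frac{5 x}{6} + \frac{x^{2}}{6}$)
$J{\left(Z \right)} = 4 Z^{2}$ ($J{\left(Z \right)} = \left(2 Z\right)^{2} = 4 Z^{2}$)
$\frac{-232 + J{\left(a \right)}}{\left(36 - 123\right) + Q{\left(-3 \right)}} = \frac{-232 + 4 \cdot 2^{2}}{\left(36 - 123\right) + \left(\frac{5}{2} - - \frac{5}{2} + \frac{\left(-3\right)^{2}}{6}\right)} = \frac{-232 + 4 \cdot 4}{\left(36 - 123\right) + \left(\frac{5}{2} + \frac{5}{2} + \frac{1}{6} \cdot 9\right)} = \frac{-232 + 16}{-87 + \left(\frac{5}{2} + \frac{5}{2} + \frac{3}{2}\right)} = - \frac{216}{-87 + \frac{13}{2}} = - \frac{216}{- \frac{161}{2}} = \left(-216\right) \left(- \frac{2}{161}\right) = \frac{432}{161}$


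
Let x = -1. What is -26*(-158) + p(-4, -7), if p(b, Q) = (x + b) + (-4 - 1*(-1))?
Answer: 4100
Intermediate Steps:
p(b, Q) = -4 + b (p(b, Q) = (-1 + b) + (-4 - 1*(-1)) = (-1 + b) + (-4 + 1) = (-1 + b) - 3 = -4 + b)
-26*(-158) + p(-4, -7) = -26*(-158) + (-4 - 4) = 4108 - 8 = 4100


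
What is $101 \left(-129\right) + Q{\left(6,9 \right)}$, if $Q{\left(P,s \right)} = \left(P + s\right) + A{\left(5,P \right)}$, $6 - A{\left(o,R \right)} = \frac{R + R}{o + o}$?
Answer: $- \frac{65046}{5} \approx -13009.0$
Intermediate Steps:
$A{\left(o,R \right)} = 6 - \frac{R}{o}$ ($A{\left(o,R \right)} = 6 - \frac{R + R}{o + o} = 6 - \frac{2 R}{2 o} = 6 - 2 R \frac{1}{2 o} = 6 - \frac{R}{o}$)
$Q{\left(P,s \right)} = 6 + s + \frac{4 P}{5}$ ($Q{\left(P,s \right)} = \left(P + s\right) - \left(-6 + \frac{P}{5}\right) = 6 + s + \frac{4 P}{5}$)
$101 \left(-129\right) + Q{\left(6,9 \right)} = 101 \left(-129\right) + \left(6 + 9 + \frac{4}{5} \cdot 6\right) = -13029 + \left(6 + 9 + \frac{24}{5}\right) = -13029 + \frac{99}{5} = - \frac{65046}{5}$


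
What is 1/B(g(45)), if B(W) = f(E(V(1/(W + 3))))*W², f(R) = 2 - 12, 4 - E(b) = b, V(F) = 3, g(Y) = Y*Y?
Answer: -1/41006250 ≈ -2.4387e-8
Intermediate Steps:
g(Y) = Y²
E(b) = 4 - b
f(R) = -10
B(W) = -10*W²
1/B(g(45)) = 1/(-10*(45²)²) = 1/(-10*2025²) = 1/(-10*4100625) = 1/(-41006250) = -1/41006250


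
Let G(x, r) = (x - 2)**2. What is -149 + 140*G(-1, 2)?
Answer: 1111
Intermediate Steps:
G(x, r) = (-2 + x)**2
-149 + 140*G(-1, 2) = -149 + 140*(-2 - 1)**2 = -149 + 140*(-3)**2 = -149 + 140*9 = -149 + 1260 = 1111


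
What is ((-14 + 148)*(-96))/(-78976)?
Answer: 201/1234 ≈ 0.16288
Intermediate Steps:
((-14 + 148)*(-96))/(-78976) = (134*(-96))*(-1/78976) = -12864*(-1/78976) = 201/1234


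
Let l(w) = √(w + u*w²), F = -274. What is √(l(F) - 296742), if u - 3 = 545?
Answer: √(-296742 + √41141374) ≈ 538.82*I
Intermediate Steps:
u = 548 (u = 3 + 545 = 548)
l(w) = √(w + 548*w²)
√(l(F) - 296742) = √(√(-274*(1 + 548*(-274))) - 296742) = √(√(-274*(1 - 150152)) - 296742) = √(√(-274*(-150151)) - 296742) = √(√41141374 - 296742) = √(-296742 + √41141374)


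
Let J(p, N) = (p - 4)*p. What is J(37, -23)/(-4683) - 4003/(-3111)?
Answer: 4982506/4856271 ≈ 1.0260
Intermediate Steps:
J(p, N) = p*(-4 + p) (J(p, N) = (-4 + p)*p = p*(-4 + p))
J(37, -23)/(-4683) - 4003/(-3111) = (37*(-4 + 37))/(-4683) - 4003/(-3111) = (37*33)*(-1/4683) - 4003*(-1/3111) = 1221*(-1/4683) + 4003/3111 = -407/1561 + 4003/3111 = 4982506/4856271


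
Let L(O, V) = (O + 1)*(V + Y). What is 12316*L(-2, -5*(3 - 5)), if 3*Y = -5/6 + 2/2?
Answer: -1114598/9 ≈ -1.2384e+5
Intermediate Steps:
Y = 1/18 (Y = (-5/6 + 2/2)/3 = (-5*1/6 + 2*(1/2))/3 = (-5/6 + 1)/3 = (1/3)*(1/6) = 1/18 ≈ 0.055556)
L(O, V) = (1 + O)*(1/18 + V) (L(O, V) = (O + 1)*(V + 1/18) = (1 + O)*(1/18 + V))
12316*L(-2, -5*(3 - 5)) = 12316*(1/18 - 5*(3 - 5) + (1/18)*(-2) - (-10)*(3 - 5)) = 12316*(1/18 - 5*(-2) - 1/9 - (-10)*(-2)) = 12316*(1/18 + 10 - 1/9 - 2*10) = 12316*(1/18 + 10 - 1/9 - 20) = 12316*(-181/18) = -1114598/9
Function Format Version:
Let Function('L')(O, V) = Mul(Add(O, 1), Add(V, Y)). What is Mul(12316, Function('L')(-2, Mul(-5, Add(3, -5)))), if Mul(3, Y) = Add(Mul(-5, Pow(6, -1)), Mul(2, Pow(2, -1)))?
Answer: Rational(-1114598, 9) ≈ -1.2384e+5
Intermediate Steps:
Y = Rational(1, 18) (Y = Mul(Rational(1, 3), Add(Mul(-5, Pow(6, -1)), Mul(2, Pow(2, -1)))) = Mul(Rational(1, 3), Add(Mul(-5, Rational(1, 6)), Mul(2, Rational(1, 2)))) = Mul(Rational(1, 3), Add(Rational(-5, 6), 1)) = Mul(Rational(1, 3), Rational(1, 6)) = Rational(1, 18) ≈ 0.055556)
Function('L')(O, V) = Mul(Add(1, O), Add(Rational(1, 18), V)) (Function('L')(O, V) = Mul(Add(O, 1), Add(V, Rational(1, 18))) = Mul(Add(1, O), Add(Rational(1, 18), V)))
Mul(12316, Function('L')(-2, Mul(-5, Add(3, -5)))) = Mul(12316, Add(Rational(1, 18), Mul(-5, Add(3, -5)), Mul(Rational(1, 18), -2), Mul(-2, Mul(-5, Add(3, -5))))) = Mul(12316, Add(Rational(1, 18), Mul(-5, -2), Rational(-1, 9), Mul(-2, Mul(-5, -2)))) = Mul(12316, Add(Rational(1, 18), 10, Rational(-1, 9), Mul(-2, 10))) = Mul(12316, Add(Rational(1, 18), 10, Rational(-1, 9), -20)) = Mul(12316, Rational(-181, 18)) = Rational(-1114598, 9)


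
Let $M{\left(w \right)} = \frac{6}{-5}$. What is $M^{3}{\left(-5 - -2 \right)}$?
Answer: $- \frac{216}{125} \approx -1.728$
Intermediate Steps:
$M{\left(w \right)} = - \frac{6}{5}$ ($M{\left(w \right)} = 6 \left(- \frac{1}{5}\right) = - \frac{6}{5}$)
$M^{3}{\left(-5 - -2 \right)} = \left(- \frac{6}{5}\right)^{3} = - \frac{216}{125}$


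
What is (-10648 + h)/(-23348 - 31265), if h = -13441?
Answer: 1853/4201 ≈ 0.44109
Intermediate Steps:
(-10648 + h)/(-23348 - 31265) = (-10648 - 13441)/(-23348 - 31265) = -24089/(-54613) = -24089*(-1/54613) = 1853/4201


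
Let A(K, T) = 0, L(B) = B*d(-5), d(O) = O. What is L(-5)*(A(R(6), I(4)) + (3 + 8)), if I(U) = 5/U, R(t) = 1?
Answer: 275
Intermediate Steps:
L(B) = -5*B (L(B) = B*(-5) = -5*B)
L(-5)*(A(R(6), I(4)) + (3 + 8)) = (-5*(-5))*(0 + (3 + 8)) = 25*(0 + 11) = 25*11 = 275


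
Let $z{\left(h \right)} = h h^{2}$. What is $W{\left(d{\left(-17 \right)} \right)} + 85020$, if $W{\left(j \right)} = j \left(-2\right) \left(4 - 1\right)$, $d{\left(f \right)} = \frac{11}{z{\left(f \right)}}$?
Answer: $\frac{417703326}{4913} \approx 85020.0$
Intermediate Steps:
$z{\left(h \right)} = h^{3}$
$d{\left(f \right)} = \frac{11}{f^{3}}$
$W{\left(j \right)} = - 6 j$ ($W{\left(j \right)} = - 2 j 3 = - 6 j$)
$W{\left(d{\left(-17 \right)} \right)} + 85020 = - 6 \frac{11}{-4913} + 85020 = - 6 \cdot 11 \left(- \frac{1}{4913}\right) + 85020 = \left(-6\right) \left(- \frac{11}{4913}\right) + 85020 = \frac{66}{4913} + 85020 = \frac{417703326}{4913}$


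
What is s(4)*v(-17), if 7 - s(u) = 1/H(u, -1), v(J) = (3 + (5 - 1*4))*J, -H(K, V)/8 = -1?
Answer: -935/2 ≈ -467.50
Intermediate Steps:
H(K, V) = 8 (H(K, V) = -8*(-1) = 8)
v(J) = 4*J (v(J) = (3 + (5 - 4))*J = (3 + 1)*J = 4*J)
s(u) = 55/8 (s(u) = 7 - 1/8 = 7 - 1*⅛ = 7 - ⅛ = 55/8)
s(4)*v(-17) = 55*(4*(-17))/8 = (55/8)*(-68) = -935/2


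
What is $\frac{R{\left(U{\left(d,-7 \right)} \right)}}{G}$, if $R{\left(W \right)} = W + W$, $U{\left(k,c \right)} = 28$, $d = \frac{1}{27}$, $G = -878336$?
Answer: $- \frac{7}{109792} \approx -6.3757 \cdot 10^{-5}$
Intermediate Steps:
$d = \frac{1}{27} \approx 0.037037$
$R{\left(W \right)} = 2 W$
$\frac{R{\left(U{\left(d,-7 \right)} \right)}}{G} = \frac{2 \cdot 28}{-878336} = 56 \left(- \frac{1}{878336}\right) = - \frac{7}{109792}$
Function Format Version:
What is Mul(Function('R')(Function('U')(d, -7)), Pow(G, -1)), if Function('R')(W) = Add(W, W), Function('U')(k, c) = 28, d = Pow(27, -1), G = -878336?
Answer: Rational(-7, 109792) ≈ -6.3757e-5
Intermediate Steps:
d = Rational(1, 27) ≈ 0.037037
Function('R')(W) = Mul(2, W)
Mul(Function('R')(Function('U')(d, -7)), Pow(G, -1)) = Mul(Mul(2, 28), Pow(-878336, -1)) = Mul(56, Rational(-1, 878336)) = Rational(-7, 109792)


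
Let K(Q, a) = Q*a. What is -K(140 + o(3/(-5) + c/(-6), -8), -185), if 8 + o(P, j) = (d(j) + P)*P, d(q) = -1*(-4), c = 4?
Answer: 1070077/45 ≈ 23780.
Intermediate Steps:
d(q) = 4
o(P, j) = -8 + P*(4 + P) (o(P, j) = -8 + (4 + P)*P = -8 + P*(4 + P))
-K(140 + o(3/(-5) + c/(-6), -8), -185) = -(140 + (-8 + (3/(-5) + 4/(-6))² + 4*(3/(-5) + 4/(-6))))*(-185) = -(140 + (-8 + (3*(-⅕) + 4*(-⅙))² + 4*(3*(-⅕) + 4*(-⅙))))*(-185) = -(140 + (-8 + (-⅗ - ⅔)² + 4*(-⅗ - ⅔)))*(-185) = -(140 + (-8 + (-19/15)² + 4*(-19/15)))*(-185) = -(140 + (-8 + 361/225 - 76/15))*(-185) = -(140 - 2579/225)*(-185) = -28921*(-185)/225 = -1*(-1070077/45) = 1070077/45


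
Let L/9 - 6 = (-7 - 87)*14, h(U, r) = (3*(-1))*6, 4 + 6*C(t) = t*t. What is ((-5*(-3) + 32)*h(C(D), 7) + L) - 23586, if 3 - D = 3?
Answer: -36222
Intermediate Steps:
D = 0 (D = 3 - 1*3 = 3 - 3 = 0)
C(t) = -2/3 + t**2/6 (C(t) = -2/3 + (t*t)/6 = -2/3 + t**2/6)
h(U, r) = -18 (h(U, r) = -3*6 = -18)
L = -11790 (L = 54 + 9*((-7 - 87)*14) = 54 + 9*(-94*14) = 54 + 9*(-1316) = 54 - 11844 = -11790)
((-5*(-3) + 32)*h(C(D), 7) + L) - 23586 = ((-5*(-3) + 32)*(-18) - 11790) - 23586 = ((15 + 32)*(-18) - 11790) - 23586 = (47*(-18) - 11790) - 23586 = (-846 - 11790) - 23586 = -12636 - 23586 = -36222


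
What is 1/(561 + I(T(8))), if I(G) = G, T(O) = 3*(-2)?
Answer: 1/555 ≈ 0.0018018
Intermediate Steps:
T(O) = -6
1/(561 + I(T(8))) = 1/(561 - 6) = 1/555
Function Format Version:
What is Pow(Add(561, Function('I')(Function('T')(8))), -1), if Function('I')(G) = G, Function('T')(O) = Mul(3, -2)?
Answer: Rational(1, 555) ≈ 0.0018018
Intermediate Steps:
Function('T')(O) = -6
Pow(Add(561, Function('I')(Function('T')(8))), -1) = Pow(Add(561, -6), -1) = Pow(555, -1) = Rational(1, 555)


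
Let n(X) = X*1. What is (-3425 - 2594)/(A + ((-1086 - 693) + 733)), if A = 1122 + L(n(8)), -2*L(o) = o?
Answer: -6019/72 ≈ -83.597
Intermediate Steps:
n(X) = X
L(o) = -o/2
A = 1118 (A = 1122 - ½*8 = 1122 - 4 = 1118)
(-3425 - 2594)/(A + ((-1086 - 693) + 733)) = (-3425 - 2594)/(1118 + ((-1086 - 693) + 733)) = -6019/(1118 + (-1779 + 733)) = -6019/(1118 - 1046) = -6019/72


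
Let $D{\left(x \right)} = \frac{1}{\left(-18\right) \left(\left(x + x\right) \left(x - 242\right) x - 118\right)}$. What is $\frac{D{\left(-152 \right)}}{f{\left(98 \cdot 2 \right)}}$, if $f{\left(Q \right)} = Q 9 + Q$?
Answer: $\frac{1}{642310149600} \approx 1.5569 \cdot 10^{-12}$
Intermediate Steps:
$f{\left(Q \right)} = 10 Q$ ($f{\left(Q \right)} = 9 Q + Q = 10 Q$)
$D{\left(x \right)} = - \frac{1}{18 \left(-118 + 2 x^{2} \left(-242 + x\right)\right)}$ ($D{\left(x \right)} = - \frac{1}{18 \left(2 x \left(-242 + x\right) x - 118\right)} = - \frac{1}{18 \left(2 x^{2} \left(-242 + x\right) - 118\right)} = - \frac{1}{18 \left(-118 + 2 x^{2} \left(-242 + x\right)\right)}$)
$\frac{D{\left(-152 \right)}}{f{\left(98 \cdot 2 \right)}} = \frac{\frac{1}{36} \frac{1}{59 - \left(-152\right)^{3} + 242 \left(-152\right)^{2}}}{10 \cdot 98 \cdot 2} = \frac{\frac{1}{36} \frac{1}{59 - -3511808 + 242 \cdot 23104}}{10 \cdot 196} = \frac{\frac{1}{36} \frac{1}{59 + 3511808 + 5591168}}{1960} = \frac{1}{36 \cdot 9103035} \cdot \frac{1}{1960} = \frac{1}{36} \cdot \frac{1}{9103035} \cdot \frac{1}{1960} = \frac{1}{327709260} \cdot \frac{1}{1960} = \frac{1}{642310149600}$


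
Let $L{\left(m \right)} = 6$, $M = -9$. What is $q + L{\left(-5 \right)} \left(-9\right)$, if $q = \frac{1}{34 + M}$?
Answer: $- \frac{1349}{25} \approx -53.96$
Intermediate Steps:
$q = \frac{1}{25}$ ($q = \frac{1}{34 - 9} = \frac{1}{25} \approx 0.04$)
$q + L{\left(-5 \right)} \left(-9\right) = \frac{1}{25} + 6 \left(-9\right) = \frac{1}{25} - 54 = - \frac{1349}{25}$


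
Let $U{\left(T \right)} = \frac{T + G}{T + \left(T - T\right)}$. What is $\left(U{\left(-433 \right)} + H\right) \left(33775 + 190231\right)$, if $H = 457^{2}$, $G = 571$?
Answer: $\frac{20257193884874}{433} \approx 4.6783 \cdot 10^{10}$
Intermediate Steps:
$U{\left(T \right)} = \frac{571 + T}{T}$ ($U{\left(T \right)} = \frac{T + 571}{T + \left(T - T\right)} = \frac{571 + T}{T + 0} = \frac{571 + T}{T}$)
$H = 208849$
$\left(U{\left(-433 \right)} + H\right) \left(33775 + 190231\right) = \left(\frac{571 - 433}{-433} + 208849\right) \left(33775 + 190231\right) = \left(\left(- \frac{1}{433}\right) 138 + 208849\right) 224006 = \left(- \frac{138}{433} + 208849\right) 224006 = \frac{90431479}{433} \cdot 224006 = \frac{20257193884874}{433}$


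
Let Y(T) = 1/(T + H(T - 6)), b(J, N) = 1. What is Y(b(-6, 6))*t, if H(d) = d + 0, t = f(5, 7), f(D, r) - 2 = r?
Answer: -9/4 ≈ -2.2500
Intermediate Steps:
f(D, r) = 2 + r
t = 9 (t = 2 + 7 = 9)
H(d) = d
Y(T) = 1/(-6 + 2*T) (Y(T) = 1/(T + (T - 6)) = 1/(T + (-6 + T)) = 1/(-6 + 2*T))
Y(b(-6, 6))*t = (1/(2*(-3 + 1)))*9 = ((½)/(-2))*9 = ((½)*(-½))*9 = -¼*9 = -9/4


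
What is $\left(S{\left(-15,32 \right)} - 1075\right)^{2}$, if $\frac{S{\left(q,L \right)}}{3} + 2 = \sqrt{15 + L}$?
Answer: $1168984 - 6486 \sqrt{47} \approx 1.1245 \cdot 10^{6}$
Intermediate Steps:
$S{\left(q,L \right)} = -6 + 3 \sqrt{15 + L}$
$\left(S{\left(-15,32 \right)} - 1075\right)^{2} = \left(\left(-6 + 3 \sqrt{15 + 32}\right) - 1075\right)^{2} = \left(\left(-6 + 3 \sqrt{47}\right) - 1075\right)^{2} = \left(-1081 + 3 \sqrt{47}\right)^{2}$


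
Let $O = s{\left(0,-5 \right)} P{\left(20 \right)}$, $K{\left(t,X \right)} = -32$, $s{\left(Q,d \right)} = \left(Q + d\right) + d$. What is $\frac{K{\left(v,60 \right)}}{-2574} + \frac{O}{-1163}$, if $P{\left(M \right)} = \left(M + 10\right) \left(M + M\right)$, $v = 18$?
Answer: $\frac{15462608}{1496781} \approx 10.331$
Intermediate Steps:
$s{\left(Q,d \right)} = Q + 2 d$
$P{\left(M \right)} = 2 M \left(10 + M\right)$ ($P{\left(M \right)} = \left(10 + M\right) 2 M = 2 M \left(10 + M\right)$)
$O = -12000$ ($O = \left(0 + 2 \left(-5\right)\right) 2 \cdot 20 \left(10 + 20\right) = \left(0 - 10\right) 2 \cdot 20 \cdot 30 = \left(-10\right) 1200 = -12000$)
$\frac{K{\left(v,60 \right)}}{-2574} + \frac{O}{-1163} = - \frac{32}{-2574} - \frac{12000}{-1163} = \left(-32\right) \left(- \frac{1}{2574}\right) - - \frac{12000}{1163} = \frac{16}{1287} + \frac{12000}{1163} = \frac{15462608}{1496781}$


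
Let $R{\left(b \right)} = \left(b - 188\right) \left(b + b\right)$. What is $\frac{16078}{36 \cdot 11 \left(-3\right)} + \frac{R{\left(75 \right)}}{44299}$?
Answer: $- \frac{366187961}{26313606} \approx -13.916$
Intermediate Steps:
$R{\left(b \right)} = 2 b \left(-188 + b\right)$ ($R{\left(b \right)} = \left(-188 + b\right) 2 b = 2 b \left(-188 + b\right)$)
$\frac{16078}{36 \cdot 11 \left(-3\right)} + \frac{R{\left(75 \right)}}{44299} = \frac{16078}{36 \cdot 11 \left(-3\right)} + \frac{2 \cdot 75 \left(-188 + 75\right)}{44299} = \frac{16078}{396 \left(-3\right)} + 2 \cdot 75 \left(-113\right) \frac{1}{44299} = \frac{16078}{-1188} - \frac{16950}{44299} = 16078 \left(- \frac{1}{1188}\right) - \frac{16950}{44299} = - \frac{8039}{594} - \frac{16950}{44299} = - \frac{366187961}{26313606}$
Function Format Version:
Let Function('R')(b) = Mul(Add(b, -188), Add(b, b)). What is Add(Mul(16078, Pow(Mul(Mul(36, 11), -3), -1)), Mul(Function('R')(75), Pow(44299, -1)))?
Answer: Rational(-366187961, 26313606) ≈ -13.916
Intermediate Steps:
Function('R')(b) = Mul(2, b, Add(-188, b)) (Function('R')(b) = Mul(Add(-188, b), Mul(2, b)) = Mul(2, b, Add(-188, b)))
Add(Mul(16078, Pow(Mul(Mul(36, 11), -3), -1)), Mul(Function('R')(75), Pow(44299, -1))) = Add(Mul(16078, Pow(Mul(Mul(36, 11), -3), -1)), Mul(Mul(2, 75, Add(-188, 75)), Pow(44299, -1))) = Add(Mul(16078, Pow(Mul(396, -3), -1)), Mul(Mul(2, 75, -113), Rational(1, 44299))) = Add(Mul(16078, Pow(-1188, -1)), Mul(-16950, Rational(1, 44299))) = Add(Mul(16078, Rational(-1, 1188)), Rational(-16950, 44299)) = Add(Rational(-8039, 594), Rational(-16950, 44299)) = Rational(-366187961, 26313606)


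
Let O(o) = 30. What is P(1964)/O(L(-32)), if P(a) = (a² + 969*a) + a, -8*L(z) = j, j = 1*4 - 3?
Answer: 960396/5 ≈ 1.9208e+5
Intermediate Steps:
j = 1 (j = 4 - 3 = 1)
L(z) = -⅛ (L(z) = -⅛*1 = -⅛)
P(a) = a² + 970*a
P(1964)/O(L(-32)) = (1964*(970 + 1964))/30 = (1964*2934)*(1/30) = 5762376*(1/30) = 960396/5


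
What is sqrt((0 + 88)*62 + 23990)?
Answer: sqrt(29446) ≈ 171.60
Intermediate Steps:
sqrt((0 + 88)*62 + 23990) = sqrt(88*62 + 23990) = sqrt(5456 + 23990) = sqrt(29446)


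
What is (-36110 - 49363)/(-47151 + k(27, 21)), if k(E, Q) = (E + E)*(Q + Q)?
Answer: 9497/4987 ≈ 1.9044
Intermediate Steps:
k(E, Q) = 4*E*Q (k(E, Q) = (2*E)*(2*Q) = 4*E*Q)
(-36110 - 49363)/(-47151 + k(27, 21)) = (-36110 - 49363)/(-47151 + 4*27*21) = -85473/(-47151 + 2268) = -85473/(-44883) = -85473*(-1/44883) = 9497/4987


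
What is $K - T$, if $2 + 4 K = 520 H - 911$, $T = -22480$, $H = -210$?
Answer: $- \frac{20193}{4} \approx -5048.3$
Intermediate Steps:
$K = - \frac{110113}{4}$ ($K = - \frac{1}{2} + \frac{520 \left(-210\right) - 911}{4} = - \frac{1}{2} + \frac{-109200 - 911}{4} = - \frac{1}{2} + \frac{1}{4} \left(-110111\right) = - \frac{1}{2} - \frac{110111}{4} = - \frac{110113}{4} \approx -27528.0$)
$K - T = - \frac{110113}{4} - -22480 = - \frac{110113}{4} + 22480 = - \frac{20193}{4}$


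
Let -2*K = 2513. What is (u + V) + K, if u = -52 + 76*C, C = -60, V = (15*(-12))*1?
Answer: -12097/2 ≈ -6048.5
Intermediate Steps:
K = -2513/2 (K = -½*2513 = -2513/2 ≈ -1256.5)
V = -180 (V = -180*1 = -180)
u = -4612 (u = -52 + 76*(-60) = -52 - 4560 = -4612)
(u + V) + K = (-4612 - 180) - 2513/2 = -4792 - 2513/2 = -12097/2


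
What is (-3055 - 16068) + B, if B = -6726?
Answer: -25849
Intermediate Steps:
(-3055 - 16068) + B = (-3055 - 16068) - 6726 = -19123 - 6726 = -25849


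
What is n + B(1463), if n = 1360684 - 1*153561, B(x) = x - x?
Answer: 1207123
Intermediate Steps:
B(x) = 0
n = 1207123 (n = 1360684 - 153561 = 1207123)
n + B(1463) = 1207123 + 0 = 1207123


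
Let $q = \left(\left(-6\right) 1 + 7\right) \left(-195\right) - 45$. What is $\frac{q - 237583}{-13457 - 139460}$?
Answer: $\frac{237823}{152917} \approx 1.5552$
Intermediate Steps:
$q = -240$ ($q = \left(-6 + 7\right) \left(-195\right) - 45 = 1 \left(-195\right) - 45 = -195 - 45 = -240$)
$\frac{q - 237583}{-13457 - 139460} = \frac{-240 - 237583}{-13457 - 139460} = - \frac{237823}{-152917} = \left(-237823\right) \left(- \frac{1}{152917}\right) = \frac{237823}{152917}$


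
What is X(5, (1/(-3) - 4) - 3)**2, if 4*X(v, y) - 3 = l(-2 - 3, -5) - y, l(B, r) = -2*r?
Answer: 3721/144 ≈ 25.840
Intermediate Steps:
X(v, y) = 13/4 - y/4 (X(v, y) = 3/4 + (-2*(-5) - y)/4 = 3/4 + (10 - y)/4 = 3/4 + (5/2 - y/4) = 13/4 - y/4)
X(5, (1/(-3) - 4) - 3)**2 = (13/4 - ((1/(-3) - 4) - 3)/4)**2 = (13/4 - ((-1/3 - 4) - 3)/4)**2 = (13/4 - (-13/3 - 3)/4)**2 = (13/4 - 1/4*(-22/3))**2 = (13/4 + 11/6)**2 = (61/12)**2 = 3721/144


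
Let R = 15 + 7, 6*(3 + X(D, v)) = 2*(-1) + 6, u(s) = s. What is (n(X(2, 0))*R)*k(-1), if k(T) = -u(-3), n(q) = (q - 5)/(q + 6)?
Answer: -132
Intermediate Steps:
X(D, v) = -7/3 (X(D, v) = -3 + (2*(-1) + 6)/6 = -3 + (-2 + 6)/6 = -3 + (⅙)*4 = -3 + ⅔ = -7/3)
R = 22
n(q) = (-5 + q)/(6 + q)
k(T) = 3 (k(T) = -1*(-3) = 3)
(n(X(2, 0))*R)*k(-1) = (((-5 - 7/3)/(6 - 7/3))*22)*3 = ((-22/3/(11/3))*22)*3 = (((3/11)*(-22/3))*22)*3 = -2*22*3 = -44*3 = -132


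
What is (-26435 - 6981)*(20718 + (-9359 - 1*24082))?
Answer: 425151768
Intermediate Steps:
(-26435 - 6981)*(20718 + (-9359 - 1*24082)) = -33416*(20718 + (-9359 - 24082)) = -33416*(20718 - 33441) = -33416*(-12723) = 425151768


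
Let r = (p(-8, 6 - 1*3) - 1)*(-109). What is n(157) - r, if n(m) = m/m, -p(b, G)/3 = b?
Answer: 2508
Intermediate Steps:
p(b, G) = -3*b
r = -2507 (r = (-3*(-8) - 1)*(-109) = (24 - 1)*(-109) = 23*(-109) = -2507)
n(m) = 1
n(157) - r = 1 - 1*(-2507) = 1 + 2507 = 2508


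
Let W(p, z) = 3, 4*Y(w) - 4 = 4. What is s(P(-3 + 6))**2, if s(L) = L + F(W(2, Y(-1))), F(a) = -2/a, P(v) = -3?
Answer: 121/9 ≈ 13.444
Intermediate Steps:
Y(w) = 2 (Y(w) = 1 + (1/4)*4 = 1 + 1 = 2)
s(L) = -2/3 + L (s(L) = L - 2/3 = -2/3 + L)
s(P(-3 + 6))**2 = (-2/3 - 3)**2 = (-11/3)**2 = 121/9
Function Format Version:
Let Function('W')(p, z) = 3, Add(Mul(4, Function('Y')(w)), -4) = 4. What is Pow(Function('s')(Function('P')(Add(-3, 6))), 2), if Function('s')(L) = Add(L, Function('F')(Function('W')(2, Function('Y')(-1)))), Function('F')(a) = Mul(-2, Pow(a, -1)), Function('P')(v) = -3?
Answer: Rational(121, 9) ≈ 13.444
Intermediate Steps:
Function('Y')(w) = 2 (Function('Y')(w) = Add(1, Mul(Rational(1, 4), 4)) = Add(1, 1) = 2)
Function('s')(L) = Add(Rational(-2, 3), L) (Function('s')(L) = Add(L, Mul(-2, Pow(3, -1))) = Add(L, Mul(-2, Rational(1, 3))) = Add(L, Rational(-2, 3)) = Add(Rational(-2, 3), L))
Pow(Function('s')(Function('P')(Add(-3, 6))), 2) = Pow(Add(Rational(-2, 3), -3), 2) = Pow(Rational(-11, 3), 2) = Rational(121, 9)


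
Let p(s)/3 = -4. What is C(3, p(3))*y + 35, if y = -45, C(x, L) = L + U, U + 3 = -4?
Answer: 890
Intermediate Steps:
U = -7 (U = -3 - 4 = -7)
p(s) = -12 (p(s) = 3*(-4) = -12)
C(x, L) = -7 + L (C(x, L) = L - 7 = -7 + L)
C(3, p(3))*y + 35 = (-7 - 12)*(-45) + 35 = -19*(-45) + 35 = 855 + 35 = 890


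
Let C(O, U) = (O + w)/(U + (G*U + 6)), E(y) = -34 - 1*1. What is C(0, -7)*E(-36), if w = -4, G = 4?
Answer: -140/29 ≈ -4.8276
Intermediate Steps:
E(y) = -35 (E(y) = -34 - 1 = -35)
C(O, U) = (-4 + O)/(6 + 5*U) (C(O, U) = (O - 4)/(U + (4*U + 6)) = (-4 + O)/(U + (6 + 4*U)) = (-4 + O)/(6 + 5*U))
C(0, -7)*E(-36) = ((-4 + 0)/(6 + 5*(-7)))*(-35) = (-4/(6 - 35))*(-35) = (-4/(-29))*(-35) = -1/29*(-4)*(-35) = (4/29)*(-35) = -140/29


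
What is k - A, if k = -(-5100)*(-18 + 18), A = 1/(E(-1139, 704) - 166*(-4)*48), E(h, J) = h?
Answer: -1/30733 ≈ -3.2538e-5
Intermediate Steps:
A = 1/30733 (A = 1/(-1139 - 166*(-4)*48) = 1/(-1139 + 664*48) = 1/(-1139 + 31872) = 1/30733 ≈ 3.2538e-5)
k = 0 (k = -(-5100)*0 = -150*0 = 0)
k - A = 0 - 1*1/30733 = 0 - 1/30733 = -1/30733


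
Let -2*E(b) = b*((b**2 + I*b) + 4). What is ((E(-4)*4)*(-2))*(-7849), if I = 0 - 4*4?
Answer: 10549056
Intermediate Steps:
I = -16 (I = 0 - 16 = -16)
E(b) = -b*(4 + b**2 - 16*b)/2 (E(b) = -b*((b**2 - 16*b) + 4)/2 = -b*(4 + b**2 - 16*b)/2)
((E(-4)*4)*(-2))*(-7849) = ((((1/2)*(-4)*(-4 - 1*(-4)**2 + 16*(-4)))*4)*(-2))*(-7849) = ((((1/2)*(-4)*(-4 - 1*16 - 64))*4)*(-2))*(-7849) = ((((1/2)*(-4)*(-4 - 16 - 64))*4)*(-2))*(-7849) = ((((1/2)*(-4)*(-84))*4)*(-2))*(-7849) = ((168*4)*(-2))*(-7849) = (672*(-2))*(-7849) = -1344*(-7849) = 10549056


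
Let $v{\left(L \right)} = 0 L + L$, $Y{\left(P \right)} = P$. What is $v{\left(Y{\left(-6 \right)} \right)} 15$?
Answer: $-90$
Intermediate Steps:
$v{\left(L \right)} = L$ ($v{\left(L \right)} = 0 + L = L$)
$v{\left(Y{\left(-6 \right)} \right)} 15 = \left(-6\right) 15 = -90$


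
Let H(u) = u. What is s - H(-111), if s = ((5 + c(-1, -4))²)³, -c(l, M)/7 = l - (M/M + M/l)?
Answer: 10779215440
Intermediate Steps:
c(l, M) = 7 - 7*l + 7*M/l (c(l, M) = -7*(l - (M/M + M/l)) = -7*(l - (1 + M/l)) = -7*(l + (-1 - M/l)) = -7*(-1 + l - M/l) = 7 - 7*l + 7*M/l)
s = 10779215329 (s = ((5 + (7 - 7*(-1) + 7*(-4)/(-1)))²)³ = ((5 + (7 + 7 + 7*(-4)*(-1)))²)³ = ((5 + (7 + 7 + 28))²)³ = ((5 + 42)²)³ = (47²)³ = 2209³ = 10779215329)
s - H(-111) = 10779215329 - 1*(-111) = 10779215329 + 111 = 10779215440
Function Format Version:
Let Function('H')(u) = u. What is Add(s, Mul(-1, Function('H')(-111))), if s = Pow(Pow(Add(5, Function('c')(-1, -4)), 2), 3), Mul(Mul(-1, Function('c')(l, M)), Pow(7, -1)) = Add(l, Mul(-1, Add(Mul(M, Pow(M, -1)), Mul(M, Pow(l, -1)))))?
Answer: 10779215440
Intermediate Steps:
Function('c')(l, M) = Add(7, Mul(-7, l), Mul(7, M, Pow(l, -1))) (Function('c')(l, M) = Mul(-7, Add(l, Mul(-1, Add(Mul(M, Pow(M, -1)), Mul(M, Pow(l, -1)))))) = Mul(-7, Add(l, Mul(-1, Add(1, Mul(M, Pow(l, -1)))))) = Mul(-7, Add(l, Add(-1, Mul(-1, M, Pow(l, -1))))) = Mul(-7, Add(-1, l, Mul(-1, M, Pow(l, -1)))) = Add(7, Mul(-7, l), Mul(7, M, Pow(l, -1))))
s = 10779215329 (s = Pow(Pow(Add(5, Add(7, Mul(-7, -1), Mul(7, -4, Pow(-1, -1)))), 2), 3) = Pow(Pow(Add(5, Add(7, 7, Mul(7, -4, -1))), 2), 3) = Pow(Pow(Add(5, Add(7, 7, 28)), 2), 3) = Pow(Pow(Add(5, 42), 2), 3) = Pow(Pow(47, 2), 3) = Pow(2209, 3) = 10779215329)
Add(s, Mul(-1, Function('H')(-111))) = Add(10779215329, Mul(-1, -111)) = Add(10779215329, 111) = 10779215440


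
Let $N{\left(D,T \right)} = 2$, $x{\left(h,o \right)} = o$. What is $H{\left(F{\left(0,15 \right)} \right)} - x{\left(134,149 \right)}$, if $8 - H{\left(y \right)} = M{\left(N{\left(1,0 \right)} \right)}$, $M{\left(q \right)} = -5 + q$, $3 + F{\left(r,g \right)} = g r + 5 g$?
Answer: $-138$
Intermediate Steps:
$F{\left(r,g \right)} = -3 + 5 g + g r$ ($F{\left(r,g \right)} = -3 + \left(g r + 5 g\right) = -3 + \left(5 g + g r\right) = -3 + 5 g + g r$)
$H{\left(y \right)} = 11$ ($H{\left(y \right)} = 8 - \left(-5 + 2\right) = 8 - -3 = 8 + 3 = 11$)
$H{\left(F{\left(0,15 \right)} \right)} - x{\left(134,149 \right)} = 11 - 149 = -138$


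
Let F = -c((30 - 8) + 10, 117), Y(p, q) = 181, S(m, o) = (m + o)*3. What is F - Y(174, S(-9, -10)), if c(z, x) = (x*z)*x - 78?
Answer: -438151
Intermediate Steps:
S(m, o) = 3*m + 3*o
c(z, x) = -78 + z*x² (c(z, x) = z*x² - 78 = -78 + z*x²)
F = -437970 (F = -(-78 + ((30 - 8) + 10)*117²) = -(-78 + (22 + 10)*13689) = -(-78 + 32*13689) = -(-78 + 438048) = -1*437970 = -437970)
F - Y(174, S(-9, -10)) = -437970 - 1*181 = -437970 - 181 = -438151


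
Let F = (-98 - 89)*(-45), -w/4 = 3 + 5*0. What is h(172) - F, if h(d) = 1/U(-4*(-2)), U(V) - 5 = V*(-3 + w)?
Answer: -967726/115 ≈ -8415.0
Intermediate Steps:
w = -12 (w = -4*(3 + 5*0) = -4*(3 + 0) = -4*3 = -12)
U(V) = 5 - 15*V (U(V) = 5 + V*(-3 - 12) = 5 + V*(-15) = 5 - 15*V)
F = 8415 (F = -187*(-45) = 8415)
h(d) = -1/115 (h(d) = 1/(5 - (-60)*(-2)) = 1/(5 - 15*8) = 1/(5 - 120) = 1/(-115) = -1/115)
h(172) - F = -1/115 - 1*8415 = -1/115 - 8415 = -967726/115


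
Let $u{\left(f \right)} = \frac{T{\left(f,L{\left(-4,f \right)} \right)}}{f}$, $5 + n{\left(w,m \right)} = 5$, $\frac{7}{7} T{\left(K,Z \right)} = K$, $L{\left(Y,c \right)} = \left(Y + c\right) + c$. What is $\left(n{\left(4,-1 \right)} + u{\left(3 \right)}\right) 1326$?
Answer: $1326$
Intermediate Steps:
$L{\left(Y,c \right)} = Y + 2 c$
$T{\left(K,Z \right)} = K$
$n{\left(w,m \right)} = 0$ ($n{\left(w,m \right)} = -5 + 5 = 0$)
$u{\left(f \right)} = 1$ ($u{\left(f \right)} = \frac{f}{f} = 1$)
$\left(n{\left(4,-1 \right)} + u{\left(3 \right)}\right) 1326 = \left(0 + 1\right) 1326 = 1 \cdot 1326 = 1326$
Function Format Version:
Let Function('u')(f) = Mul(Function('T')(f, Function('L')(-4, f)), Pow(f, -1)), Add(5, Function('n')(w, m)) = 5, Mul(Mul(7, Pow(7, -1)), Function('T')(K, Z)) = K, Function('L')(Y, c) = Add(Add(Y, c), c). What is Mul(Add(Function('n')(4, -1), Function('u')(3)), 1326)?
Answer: 1326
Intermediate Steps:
Function('L')(Y, c) = Add(Y, Mul(2, c))
Function('T')(K, Z) = K
Function('n')(w, m) = 0 (Function('n')(w, m) = Add(-5, 5) = 0)
Function('u')(f) = 1 (Function('u')(f) = Mul(f, Pow(f, -1)) = 1)
Mul(Add(Function('n')(4, -1), Function('u')(3)), 1326) = Mul(Add(0, 1), 1326) = Mul(1, 1326) = 1326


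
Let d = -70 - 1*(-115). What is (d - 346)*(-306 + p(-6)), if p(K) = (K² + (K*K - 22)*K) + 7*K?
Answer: 119196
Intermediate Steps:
d = 45 (d = -70 + 115 = 45)
p(K) = K² + 7*K + K*(-22 + K²) (p(K) = (K² + (K² - 22)*K) + 7*K = (K² + (-22 + K²)*K) + 7*K = (K² + K*(-22 + K²)) + 7*K = K² + 7*K + K*(-22 + K²))
(d - 346)*(-306 + p(-6)) = (45 - 346)*(-306 - 6*(-15 - 6 + (-6)²)) = -301*(-306 - 6*(-15 - 6 + 36)) = -301*(-306 - 6*15) = -301*(-306 - 90) = -301*(-396) = 119196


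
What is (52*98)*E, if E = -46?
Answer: -234416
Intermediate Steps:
(52*98)*E = (52*98)*(-46) = 5096*(-46) = -234416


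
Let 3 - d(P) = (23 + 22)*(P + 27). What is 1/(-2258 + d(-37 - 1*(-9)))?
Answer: -1/2210 ≈ -0.00045249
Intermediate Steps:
d(P) = -1212 - 45*P (d(P) = 3 - (23 + 22)*(P + 27) = 3 - 45*(27 + P) = 3 - (1215 + 45*P) = 3 + (-1215 - 45*P) = -1212 - 45*P)
1/(-2258 + d(-37 - 1*(-9))) = 1/(-2258 + (-1212 - 45*(-37 - 1*(-9)))) = 1/(-2258 + (-1212 - 45*(-37 + 9))) = 1/(-2258 + (-1212 - 45*(-28))) = 1/(-2258 + (-1212 + 1260)) = 1/(-2258 + 48) = 1/(-2210) = -1/2210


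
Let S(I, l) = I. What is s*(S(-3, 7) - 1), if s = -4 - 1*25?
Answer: 116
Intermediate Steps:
s = -29 (s = -4 - 25 = -29)
s*(S(-3, 7) - 1) = -29*(-3 - 1) = -29*(-4) = 116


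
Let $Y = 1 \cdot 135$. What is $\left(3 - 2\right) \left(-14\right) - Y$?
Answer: $-149$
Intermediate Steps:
$Y = 135$
$\left(3 - 2\right) \left(-14\right) - Y = \left(3 - 2\right) \left(-14\right) - 135 = 1 \left(-14\right) - 135 = -14 - 135 = -149$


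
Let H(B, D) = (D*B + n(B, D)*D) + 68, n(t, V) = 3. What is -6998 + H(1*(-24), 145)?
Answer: -9975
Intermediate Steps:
H(B, D) = 68 + 3*D + B*D (H(B, D) = (D*B + 3*D) + 68 = (B*D + 3*D) + 68 = (3*D + B*D) + 68 = 68 + 3*D + B*D)
-6998 + H(1*(-24), 145) = -6998 + (68 + 3*145 + (1*(-24))*145) = -6998 + (68 + 435 - 24*145) = -6998 + (68 + 435 - 3480) = -6998 - 2977 = -9975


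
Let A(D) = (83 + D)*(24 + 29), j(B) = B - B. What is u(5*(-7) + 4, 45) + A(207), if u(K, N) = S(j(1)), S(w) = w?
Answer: 15370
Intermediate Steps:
j(B) = 0
A(D) = 4399 + 53*D (A(D) = (83 + D)*53 = 4399 + 53*D)
u(K, N) = 0
u(5*(-7) + 4, 45) + A(207) = 0 + (4399 + 53*207) = 0 + (4399 + 10971) = 0 + 15370 = 15370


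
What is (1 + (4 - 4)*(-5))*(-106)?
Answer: -106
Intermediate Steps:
(1 + (4 - 4)*(-5))*(-106) = (1 + 0*(-5))*(-106) = (1 + 0)*(-106) = 1*(-106) = -106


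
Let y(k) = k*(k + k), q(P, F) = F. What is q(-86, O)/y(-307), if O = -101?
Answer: -101/188498 ≈ -0.00053582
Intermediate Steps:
y(k) = 2*k² (y(k) = k*(2*k) = 2*k²)
q(-86, O)/y(-307) = -101/(2*(-307)²) = -101/(2*94249) = -101/188498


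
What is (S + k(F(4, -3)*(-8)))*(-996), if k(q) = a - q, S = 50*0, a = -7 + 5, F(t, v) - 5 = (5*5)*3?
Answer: -635448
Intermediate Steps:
F(t, v) = 80 (F(t, v) = 5 + (5*5)*3 = 5 + 25*3 = 5 + 75 = 80)
a = -2
S = 0
k(q) = -2 - q
(S + k(F(4, -3)*(-8)))*(-996) = (0 + (-2 - 80*(-8)))*(-996) = (0 + (-2 - 1*(-640)))*(-996) = (0 + (-2 + 640))*(-996) = (0 + 638)*(-996) = 638*(-996) = -635448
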